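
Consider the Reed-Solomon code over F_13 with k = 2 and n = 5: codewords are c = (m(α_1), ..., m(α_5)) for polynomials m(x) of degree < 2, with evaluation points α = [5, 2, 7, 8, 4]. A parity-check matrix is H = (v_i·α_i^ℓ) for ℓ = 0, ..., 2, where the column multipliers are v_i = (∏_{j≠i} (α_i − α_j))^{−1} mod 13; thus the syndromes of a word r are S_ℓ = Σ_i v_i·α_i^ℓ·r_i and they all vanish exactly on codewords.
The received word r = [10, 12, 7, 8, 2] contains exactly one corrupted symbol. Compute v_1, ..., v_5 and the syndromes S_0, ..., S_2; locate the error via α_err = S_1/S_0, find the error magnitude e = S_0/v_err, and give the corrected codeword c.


S = (8, 4, 2), error at position 3, error magnitude e = 7, c = [10, 12, 0, 8, 2].

Step 1: column multipliers v_i = (∏_{j≠i}(α_i − α_j))^{−1} mod 13.
  i = 1 (α = 5): (5−2)(5−7)(5−8)(5−4) = 3·(−2)·(−3)·1 = 18 ≡ 5, so v_1 = 5^{−1} = 8 (mod 13).
  i = 2 (α = 2): (2−5)(2−7)(2−8)(2−4) = (−3)·(−5)·(−6)·(−2) = 180 ≡ 11, so v_2 = 11^{−1} = 6 (mod 13).
  i = 3 (α = 7): (7−5)(7−2)(7−8)(7−4) = 2·5·(−1)·3 = −30 ≡ 9, so v_3 = 9^{−1} = 3 (mod 13).
  i = 4 (α = 8): (8−5)(8−2)(8−7)(8−4) = 3·6·1·4 = 72 ≡ 7, so v_4 = 7^{−1} = 2 (mod 13).
  i = 5 (α = 4): (4−5)(4−2)(4−7)(4−8) = (−1)·2·(−3)·(−4) = −24 ≡ 2, so v_5 = 2^{−1} = 7 (mod 13).
  v = [8, 6, 3, 2, 7].
Step 2: syndromes of r = [10, 12, 7, 8, 2] (all sums mod 13).
  S_0 = Σ v_i r_i = 8·10 + 6·12 + 3·7 + 2·8 + 7·2 = 203 ≡ 8.
  S_1 = Σ v_i α_i r_i = 8·5·10 + 6·2·12 + 3·7·7 + 2·8·8 + 7·4·2 = 875 ≡ 4.
  α_i^2 mod 13 = [12, 4, 10, 12, 3].
  S_2 = Σ v_i α_i^2 r_i = 8·12·10 + 6·4·12 + 3·10·7 + 2·12·8 + 7·3·2 = 1692 ≡ 2.
  S = (8, 4, 2) ≠ 0, so r is not a codeword (an error is present).
Step 3: locate the error. For a single error e at position i, S_ℓ = v_i·e·α_i^ℓ, so α_err = S_1/S_0.
  S_0^{−1} = 8^{−1} = 5 (mod 13), so α_err = 4·5 = 20 ≡ 7 = α_3. Error position i = 3.
  Consistency check: S_2/S_1 = 2·10 = 20 ≡ 7 = α_err ✓ (single-error assumption holds).
Step 4: error magnitude e = S_0/v_3 = S_0·∏_{j≠3}(α_3 − α_j) = 8·9 = 72 ≡ 7 (mod 13).
Step 5: correct position 3: c_3 = r_3 − e = 7 − 7 ≡ 0 (mod 13). Hence c = [10, 12, 0, 8, 2].
  Check: interpolating c through the α_i gives m(x) = 9 + 8·x (degree < 2) with m(α_i) = c_i for every i, so c is indeed a codeword.


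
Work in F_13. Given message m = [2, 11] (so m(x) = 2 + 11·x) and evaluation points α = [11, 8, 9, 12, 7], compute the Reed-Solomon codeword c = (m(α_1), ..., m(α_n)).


c = [6, 12, 10, 4, 1]

Message polynomial: m(x) = 2 + 11·x (mod 13).
For each evaluation point α_i, compute m(α_i) mod 13:
  α_1 = 11: Horner steps 11 → 6, so m(11) = 6.
  α_2 = 8: Horner steps 11 → 12, so m(8) = 12.
  α_3 = 9: Horner steps 11 → 10, so m(9) = 10.
  α_4 = 12: Horner steps 11 → 4, so m(12) = 4.
  α_5 = 7: Horner steps 11 → 1, so m(7) = 1.
Codeword c = [6, 12, 10, 4, 1] ∈ F_13^5.


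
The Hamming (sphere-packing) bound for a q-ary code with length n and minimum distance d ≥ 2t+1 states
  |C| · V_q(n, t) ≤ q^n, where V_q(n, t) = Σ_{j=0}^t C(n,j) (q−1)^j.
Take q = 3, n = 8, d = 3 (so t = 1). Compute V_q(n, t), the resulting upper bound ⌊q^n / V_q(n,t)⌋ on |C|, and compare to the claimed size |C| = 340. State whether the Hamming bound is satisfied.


V_q(n, t) = 17, q^n = 6561, Hamming bound = 385, |C| = 340 ≤ bound (satisfied).

Step 1: Compute V_q(n, t) = Σ_{j=0}^1 C(n, j) (q−1)^j.
  j = 0: C(8,0)·(2)^0 = 1·1 = 1.
  j = 1: C(8,1)·(2)^1 = 8·2 = 16.
  V_q(n, t) = 1 + 16 = 17.
Step 2: q^n = 3^8 = 6561.
Step 3: Hamming bound ⌊q^n / V_q(n,t)⌋ = ⌊6561/17⌋ = 385.
Step 4: Compare |C| = 340 to 385: satisfied.
The claimed |C| lies below the Hamming bound.


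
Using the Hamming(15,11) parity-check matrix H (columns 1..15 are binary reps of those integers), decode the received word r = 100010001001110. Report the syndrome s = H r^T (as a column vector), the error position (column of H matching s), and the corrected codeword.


s = (0, 0, 1, 0)^T, error position = 2, corrected codeword c = 110010001001110

Compute s = H r^T mod 2 one row at a time:
  s_1 = 0 + 1 + 0 + 0 + 1 + 1 + 1 + 0 = 4 ≡ 0 (mod 2).
  s_2 = 0 + 1 + 0 + 0 + 1 + 1 + 1 + 0 = 4 ≡ 0 (mod 2).
  s_3 = 0 + 0 + 0 + 0 + 0 + 0 + 1 + 0 = 1 ≡ 1 (mod 2).
  s_4 = 1 + 0 + 1 + 0 + 1 + 0 + 1 + 0 = 4 ≡ 0 (mod 2).
s = (0, 0, 1, 0)^T — this equals column 2 of H (binary 0010), so error is at position 2.
Correct: flip bit 2 of r = 100010001001110 to get c = 110010001001110.


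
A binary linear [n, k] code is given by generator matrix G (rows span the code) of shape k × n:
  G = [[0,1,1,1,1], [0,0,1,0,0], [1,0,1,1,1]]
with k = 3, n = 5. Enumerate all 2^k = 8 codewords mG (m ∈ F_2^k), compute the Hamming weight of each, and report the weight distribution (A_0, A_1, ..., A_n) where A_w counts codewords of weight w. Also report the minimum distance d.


Weight distribution: A_0 = 1, A_1 = 1, A_2 = 1, A_3 = 3, A_4 = 2. Minimum distance d = 1.

Enumerate all 2^3 = 8 messages m ∈ F_2^3.
For each, compute codeword c = mG in F_2^5, then tally its weight.
  m = 000 → c = 00000, weight = 0.
  m = 100 → c = 01111, weight = 4.
  m = 010 → c = 00100, weight = 1.
  m = 110 → c = 01011, weight = 3.
  m = 001 → c = 10111, weight = 4.
  m = 101 → c = 11000, weight = 2.
  m = 011 → c = 10011, weight = 3.
  m = 111 → c = 11100, weight = 3.
Tally weights:
  weight 0: 1 codewords.
  weight 1: 1 codewords.
  weight 2: 1 codewords.
  weight 3: 3 codewords.
  weight 4: 2 codewords.
Minimum distance d = smallest w > 0 with A_w > 0 = 1.
Sanity: Σ A_w = 8 = 2^3 = 8 ✓.


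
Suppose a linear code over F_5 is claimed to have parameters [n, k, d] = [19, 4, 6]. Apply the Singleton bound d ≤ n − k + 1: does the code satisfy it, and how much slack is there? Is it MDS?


Singleton RHS = n − k + 1 = 16, slack = 10, bound satisfied, not MDS.

Singleton bound: d ≤ n − k + 1.
Here n = 19, k = 4, so n − k + 1 = 16.
Given d = 6, check d ≤ 16: YES.
Slack = (n − k + 1) − d = 10.
The code is NOT MDS (slack = 10 > 0).
Description: the claimed parameters are [19, 4, 6]_5; such a code would be non-MDS.


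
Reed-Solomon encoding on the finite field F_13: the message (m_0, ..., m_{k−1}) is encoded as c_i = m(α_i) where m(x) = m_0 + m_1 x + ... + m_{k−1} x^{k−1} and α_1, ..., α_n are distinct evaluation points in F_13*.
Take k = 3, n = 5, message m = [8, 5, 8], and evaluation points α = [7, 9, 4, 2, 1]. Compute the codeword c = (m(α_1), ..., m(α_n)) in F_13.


c = [6, 12, 0, 11, 8]

Message polynomial: m(x) = 8 + 5·x + 8·x^2 (mod 13).
For each evaluation point α_i, compute m(α_i) mod 13:
  α_1 = 7: Horner steps 8 → 9 → 6, so m(7) = 6.
  α_2 = 9: Horner steps 8 → 12 → 12, so m(9) = 12.
  α_3 = 4: Horner steps 8 → 11 → 0, so m(4) = 0.
  α_4 = 2: Horner steps 8 → 8 → 11, so m(2) = 11.
  α_5 = 1: Horner steps 8 → 0 → 8, so m(1) = 8.
Codeword c = [6, 12, 0, 11, 8] ∈ F_13^5.


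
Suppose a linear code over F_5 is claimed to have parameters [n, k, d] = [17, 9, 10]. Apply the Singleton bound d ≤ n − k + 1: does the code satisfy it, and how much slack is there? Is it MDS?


Singleton RHS = n − k + 1 = 9, slack = -1, bound violated (no such code; not MDS).

Singleton bound: d ≤ n − k + 1.
Here n = 17, k = 9, so n − k + 1 = 9.
Given d = 10, check d ≤ 9: NO.
Slack = (n − k + 1) − d = -1.
The slack is negative: d = 10 exceeds n − k + 1 = 9 by 1, so the Singleton bound is violated and no linear [17, 9, 10]_5 code can exist. In particular it is not MDS (MDS requires d = n − k + 1 exactly).
Description: the claimed parameters are [17, 9, 10]_5; such a code would be impossible (violates the Singleton bound).


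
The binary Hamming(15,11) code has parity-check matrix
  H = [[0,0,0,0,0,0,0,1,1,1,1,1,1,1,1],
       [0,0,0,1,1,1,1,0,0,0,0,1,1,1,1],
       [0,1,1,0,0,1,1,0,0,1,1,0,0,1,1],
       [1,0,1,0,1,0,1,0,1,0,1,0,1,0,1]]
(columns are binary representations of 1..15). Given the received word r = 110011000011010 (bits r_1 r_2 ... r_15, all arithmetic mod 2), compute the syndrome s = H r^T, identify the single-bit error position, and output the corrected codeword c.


s = (1, 0, 0, 1)^T, error position = 9, corrected codeword c = 110011001011010

Compute s = H r^T mod 2 one row at a time:
  s_1 = 0 + 0 + 0 + 1 + 1 + 0 + 1 + 0 = 3 ≡ 1 (mod 2).
  s_2 = 0 + 1 + 1 + 0 + 1 + 0 + 1 + 0 = 4 ≡ 0 (mod 2).
  s_3 = 1 + 0 + 1 + 0 + 0 + 1 + 1 + 0 = 4 ≡ 0 (mod 2).
  s_4 = 1 + 0 + 1 + 0 + 0 + 1 + 0 + 0 = 3 ≡ 1 (mod 2).
s = (1, 0, 0, 1)^T — this equals column 9 of H (binary 1001), so error is at position 9.
Correct: flip bit 9 of r = 110011000011010 to get c = 110011001011010.


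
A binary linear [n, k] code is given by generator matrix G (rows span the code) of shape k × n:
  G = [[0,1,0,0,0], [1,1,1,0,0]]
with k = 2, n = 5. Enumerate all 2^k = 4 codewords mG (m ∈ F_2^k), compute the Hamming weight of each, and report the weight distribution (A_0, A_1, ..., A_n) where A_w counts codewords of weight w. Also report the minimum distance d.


Weight distribution: A_0 = 1, A_1 = 1, A_2 = 1, A_3 = 1. Minimum distance d = 1.

Enumerate all 2^2 = 4 messages m ∈ F_2^2.
For each, compute codeword c = mG in F_2^5, then tally its weight.
  m = 00 → c = 00000, weight = 0.
  m = 10 → c = 01000, weight = 1.
  m = 01 → c = 11100, weight = 3.
  m = 11 → c = 10100, weight = 2.
Tally weights:
  weight 0: 1 codewords.
  weight 1: 1 codewords.
  weight 2: 1 codewords.
  weight 3: 1 codewords.
Minimum distance d = smallest w > 0 with A_w > 0 = 1.
Sanity: Σ A_w = 4 = 2^2 = 4 ✓.


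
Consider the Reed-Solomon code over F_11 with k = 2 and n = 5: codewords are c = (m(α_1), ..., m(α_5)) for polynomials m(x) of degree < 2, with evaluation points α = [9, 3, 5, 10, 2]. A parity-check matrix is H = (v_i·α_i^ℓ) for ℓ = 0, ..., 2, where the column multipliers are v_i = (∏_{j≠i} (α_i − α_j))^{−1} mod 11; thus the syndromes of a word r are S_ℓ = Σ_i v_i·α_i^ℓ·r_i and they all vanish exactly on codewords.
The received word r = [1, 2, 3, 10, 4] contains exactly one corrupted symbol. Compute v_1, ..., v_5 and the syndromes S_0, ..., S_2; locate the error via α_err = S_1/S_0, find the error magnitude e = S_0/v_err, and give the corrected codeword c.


S = (6, 8, 7), error at position 3, error magnitude e = 5, c = [1, 2, 9, 10, 4].

Step 1: column multipliers v_i = (∏_{j≠i}(α_i − α_j))^{−1} mod 11.
  i = 1 (α = 9): (9−3)(9−5)(9−10)(9−2) = 6·4·(−1)·7 = −168 ≡ 8, so v_1 = 8^{−1} = 7 (mod 11).
  i = 2 (α = 3): (3−9)(3−5)(3−10)(3−2) = (−6)·(−2)·(−7)·1 = −84 ≡ 4, so v_2 = 4^{−1} = 3 (mod 11).
  i = 3 (α = 5): (5−9)(5−3)(5−10)(5−2) = (−4)·2·(−5)·3 = 120 ≡ 10, so v_3 = 10^{−1} = 10 (mod 11).
  i = 4 (α = 10): (10−9)(10−3)(10−5)(10−2) = 1·7·5·8 = 280 ≡ 5, so v_4 = 5^{−1} = 9 (mod 11).
  i = 5 (α = 2): (2−9)(2−3)(2−5)(2−10) = (−7)·(−1)·(−3)·(−8) = 168 ≡ 3, so v_5 = 3^{−1} = 4 (mod 11).
  v = [7, 3, 10, 9, 4].
Step 2: syndromes of r = [1, 2, 3, 10, 4] (all sums mod 11).
  S_0 = Σ v_i r_i = 7·1 + 3·2 + 10·3 + 9·10 + 4·4 = 149 ≡ 6.
  S_1 = Σ v_i α_i r_i = 7·9·1 + 3·3·2 + 10·5·3 + 9·10·10 + 4·2·4 = 1163 ≡ 8.
  α_i^2 mod 11 = [4, 9, 3, 1, 4].
  S_2 = Σ v_i α_i^2 r_i = 7·4·1 + 3·9·2 + 10·3·3 + 9·1·10 + 4·4·4 = 326 ≡ 7.
  S = (6, 8, 7) ≠ 0, so r is not a codeword (an error is present).
Step 3: locate the error. For a single error e at position i, S_ℓ = v_i·e·α_i^ℓ, so α_err = S_1/S_0.
  S_0^{−1} = 6^{−1} = 2 (mod 11), so α_err = 8·2 = 16 ≡ 5 = α_3. Error position i = 3.
  Consistency check: S_2/S_1 = 7·7 = 49 ≡ 5 = α_err ✓ (single-error assumption holds).
Step 4: error magnitude e = S_0/v_3 = S_0·∏_{j≠3}(α_3 − α_j) = 6·10 = 60 ≡ 5 (mod 11).
Step 5: correct position 3: c_3 = r_3 − e = 3 − 5 ≡ 9 (mod 11). Hence c = [1, 2, 9, 10, 4].
  Check: interpolating c through the α_i gives m(x) = 8 + 9·x (degree < 2) with m(α_i) = c_i for every i, so c is indeed a codeword.


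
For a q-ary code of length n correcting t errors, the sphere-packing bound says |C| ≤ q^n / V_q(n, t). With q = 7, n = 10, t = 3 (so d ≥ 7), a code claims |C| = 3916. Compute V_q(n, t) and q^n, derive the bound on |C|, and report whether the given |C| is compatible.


V_q(n, t) = 27601, q^n = 282475249, Hamming bound = 10234, |C| = 3916 ≤ bound (satisfied).

Step 1: Compute V_q(n, t) = Σ_{j=0}^3 C(n, j) (q−1)^j.
  j = 0: C(10,0)·(6)^0 = 1·1 = 1.
  j = 1: C(10,1)·(6)^1 = 10·6 = 60.
  j = 2: C(10,2)·(6)^2 = 45·36 = 1620.
  j = 3: C(10,3)·(6)^3 = 120·216 = 25920.
  V_q(n, t) = 1 + 60 + 1620 + 25920 = 27601.
Step 2: q^n = 7^10 = 282475249.
Step 3: Hamming bound ⌊q^n / V_q(n,t)⌋ = ⌊282475249/27601⌋ = 10234.
Step 4: Compare |C| = 3916 to 10234: satisfied.
The claimed |C| lies below the Hamming bound.


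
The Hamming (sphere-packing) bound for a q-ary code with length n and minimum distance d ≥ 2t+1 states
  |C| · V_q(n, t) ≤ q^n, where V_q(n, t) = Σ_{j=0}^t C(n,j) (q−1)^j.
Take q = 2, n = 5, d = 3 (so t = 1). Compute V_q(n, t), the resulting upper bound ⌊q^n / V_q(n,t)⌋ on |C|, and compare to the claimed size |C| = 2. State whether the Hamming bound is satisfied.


V_q(n, t) = 6, q^n = 32, Hamming bound = 5, |C| = 2 ≤ bound (satisfied).

Step 1: Compute V_q(n, t) = Σ_{j=0}^1 C(n, j) (q−1)^j.
  j = 0: C(5,0)·(1)^0 = 1·1 = 1.
  j = 1: C(5,1)·(1)^1 = 5·1 = 5.
  V_q(n, t) = 1 + 5 = 6.
Step 2: q^n = 2^5 = 32.
Step 3: Hamming bound ⌊q^n / V_q(n,t)⌋ = ⌊32/6⌋ = 5.
Step 4: Compare |C| = 2 to 5: satisfied.
The claimed |C| lies below the Hamming bound.


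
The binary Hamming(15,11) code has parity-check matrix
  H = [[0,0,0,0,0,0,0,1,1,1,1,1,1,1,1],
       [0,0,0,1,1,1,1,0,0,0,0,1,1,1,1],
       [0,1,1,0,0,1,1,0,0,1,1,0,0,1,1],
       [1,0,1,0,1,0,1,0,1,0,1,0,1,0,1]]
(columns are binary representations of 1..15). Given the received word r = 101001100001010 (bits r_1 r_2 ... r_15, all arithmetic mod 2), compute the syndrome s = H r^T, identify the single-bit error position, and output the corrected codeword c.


s = (0, 0, 0, 1)^T, error position = 1, corrected codeword c = 001001100001010

Compute s = H r^T mod 2 one row at a time:
  s_1 = 0 + 0 + 0 + 0 + 1 + 0 + 1 + 0 = 2 ≡ 0 (mod 2).
  s_2 = 0 + 0 + 1 + 1 + 1 + 0 + 1 + 0 = 4 ≡ 0 (mod 2).
  s_3 = 0 + 1 + 1 + 1 + 0 + 0 + 1 + 0 = 4 ≡ 0 (mod 2).
  s_4 = 1 + 1 + 0 + 1 + 0 + 0 + 0 + 0 = 3 ≡ 1 (mod 2).
s = (0, 0, 0, 1)^T — this equals column 1 of H (binary 0001), so error is at position 1.
Correct: flip bit 1 of r = 101001100001010 to get c = 001001100001010.


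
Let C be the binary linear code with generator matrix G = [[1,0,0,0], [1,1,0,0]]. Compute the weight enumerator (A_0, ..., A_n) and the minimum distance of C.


Weight distribution: A_0 = 1, A_1 = 2, A_2 = 1. Minimum distance d = 1.

Enumerate all 2^2 = 4 messages m ∈ F_2^2.
For each, compute codeword c = mG in F_2^4, then tally its weight.
  m = 00 → c = 0000, weight = 0.
  m = 10 → c = 1000, weight = 1.
  m = 01 → c = 1100, weight = 2.
  m = 11 → c = 0100, weight = 1.
Tally weights:
  weight 0: 1 codewords.
  weight 1: 2 codewords.
  weight 2: 1 codewords.
Minimum distance d = smallest w > 0 with A_w > 0 = 1.
Sanity: Σ A_w = 4 = 2^2 = 4 ✓.


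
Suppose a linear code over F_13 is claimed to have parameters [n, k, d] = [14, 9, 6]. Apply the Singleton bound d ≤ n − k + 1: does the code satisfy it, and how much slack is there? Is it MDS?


Singleton RHS = n − k + 1 = 6, slack = 0, bound satisfied, MDS.

Singleton bound: d ≤ n − k + 1.
Here n = 14, k = 9, so n − k + 1 = 6.
Given d = 6, check d ≤ 6: YES.
Slack = (n − k + 1) − d = 0.
The code is MDS (slack = 0).
Description: the claimed parameters are [14, 9, 6]_13; such a code would be MDS (meets Singleton bound).


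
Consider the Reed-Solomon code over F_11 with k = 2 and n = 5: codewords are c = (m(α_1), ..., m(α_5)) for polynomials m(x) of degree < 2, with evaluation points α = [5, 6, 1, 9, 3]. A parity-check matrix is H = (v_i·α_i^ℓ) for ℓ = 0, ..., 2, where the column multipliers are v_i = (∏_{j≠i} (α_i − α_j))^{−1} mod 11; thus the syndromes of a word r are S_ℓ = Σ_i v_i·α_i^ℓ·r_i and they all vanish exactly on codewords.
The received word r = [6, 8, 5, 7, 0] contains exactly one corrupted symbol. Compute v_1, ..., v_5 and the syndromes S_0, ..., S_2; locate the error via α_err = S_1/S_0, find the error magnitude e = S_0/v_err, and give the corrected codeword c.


S = (1, 6, 3), error at position 2, error magnitude e = 10, c = [6, 9, 5, 7, 0].

Step 1: column multipliers v_i = (∏_{j≠i}(α_i − α_j))^{−1} mod 11.
  i = 1 (α = 5): (5−6)(5−1)(5−9)(5−3) = (−1)·4·(−4)·2 = 32 ≡ 10, so v_1 = 10^{−1} = 10 (mod 11).
  i = 2 (α = 6): (6−5)(6−1)(6−9)(6−3) = 1·5·(−3)·3 = −45 ≡ 10, so v_2 = 10^{−1} = 10 (mod 11).
  i = 3 (α = 1): (1−5)(1−6)(1−9)(1−3) = (−4)·(−5)·(−8)·(−2) = 320 ≡ 1, so v_3 = 1^{−1} = 1 (mod 11).
  i = 4 (α = 9): (9−5)(9−6)(9−1)(9−3) = 4·3·8·6 = 576 ≡ 4, so v_4 = 4^{−1} = 3 (mod 11).
  i = 5 (α = 3): (3−5)(3−6)(3−1)(3−9) = (−2)·(−3)·2·(−6) = −72 ≡ 5, so v_5 = 5^{−1} = 9 (mod 11).
  v = [10, 10, 1, 3, 9].
Step 2: syndromes of r = [6, 8, 5, 7, 0] (all sums mod 11).
  S_0 = Σ v_i r_i = 10·6 + 10·8 + 1·5 + 3·7 + 9·0 = 166 ≡ 1.
  S_1 = Σ v_i α_i r_i = 10·5·6 + 10·6·8 + 1·1·5 + 3·9·7 + 9·3·0 = 974 ≡ 6.
  α_i^2 mod 11 = [3, 3, 1, 4, 9].
  S_2 = Σ v_i α_i^2 r_i = 10·3·6 + 10·3·8 + 1·1·5 + 3·4·7 + 9·9·0 = 509 ≡ 3.
  S = (1, 6, 3) ≠ 0, so r is not a codeword (an error is present).
Step 3: locate the error. For a single error e at position i, S_ℓ = v_i·e·α_i^ℓ, so α_err = S_1/S_0.
  S_0^{−1} = 1^{−1} = 1 (mod 11), so α_err = 6·1 = 6 ≡ 6 = α_2. Error position i = 2.
  Consistency check: S_2/S_1 = 3·2 = 6 ≡ 6 = α_err ✓ (single-error assumption holds).
Step 4: error magnitude e = S_0/v_2 = S_0·∏_{j≠2}(α_2 − α_j) = 1·10 = 10 ≡ 10 (mod 11).
Step 5: correct position 2: c_2 = r_2 − e = 8 − 10 ≡ 9 (mod 11). Hence c = [6, 9, 5, 7, 0].
  Check: interpolating c through the α_i gives m(x) = 2 + 3·x (degree < 2) with m(α_i) = c_i for every i, so c is indeed a codeword.


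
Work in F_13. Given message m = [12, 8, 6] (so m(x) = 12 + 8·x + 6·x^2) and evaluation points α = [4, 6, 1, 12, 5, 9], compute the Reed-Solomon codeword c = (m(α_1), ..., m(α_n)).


c = [10, 3, 0, 10, 7, 11]

Message polynomial: m(x) = 12 + 8·x + 6·x^2 (mod 13).
For each evaluation point α_i, compute m(α_i) mod 13:
  α_1 = 4: Horner steps 6 → 6 → 10, so m(4) = 10.
  α_2 = 6: Horner steps 6 → 5 → 3, so m(6) = 3.
  α_3 = 1: Horner steps 6 → 1 → 0, so m(1) = 0.
  α_4 = 12: Horner steps 6 → 2 → 10, so m(12) = 10.
  α_5 = 5: Horner steps 6 → 12 → 7, so m(5) = 7.
  α_6 = 9: Horner steps 6 → 10 → 11, so m(9) = 11.
Codeword c = [10, 3, 0, 10, 7, 11] ∈ F_13^6.


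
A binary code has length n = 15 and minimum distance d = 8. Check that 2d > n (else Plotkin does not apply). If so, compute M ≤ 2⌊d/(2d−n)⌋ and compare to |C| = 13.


Plotkin bound M ≤ 16; given |C| = 13 ≤ bound (satisfied).

Check applicability: 2d = 16, n = 15.
2d − n = 1 > 0, so Plotkin applies.
Compute d/(2d−n) = 8/1 ≈ 8.0000.
⌊d/(2d−n)⌋ = 8.
Plotkin bound: M ≤ 2·8 = 16.
Given |C| = 13, check: satisfied.
This |C| is below the Plotkin bound.


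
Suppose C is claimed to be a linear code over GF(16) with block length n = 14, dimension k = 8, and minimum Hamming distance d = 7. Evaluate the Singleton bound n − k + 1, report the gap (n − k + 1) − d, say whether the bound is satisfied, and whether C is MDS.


Singleton RHS = n − k + 1 = 7, slack = 0, bound satisfied, MDS.

Singleton bound: d ≤ n − k + 1.
Here n = 14, k = 8, so n − k + 1 = 7.
Given d = 7, check d ≤ 7: YES.
Slack = (n − k + 1) − d = 0.
The code is MDS (slack = 0).
Description: the claimed parameters are [14, 8, 7]_16; such a code would be MDS (meets Singleton bound).


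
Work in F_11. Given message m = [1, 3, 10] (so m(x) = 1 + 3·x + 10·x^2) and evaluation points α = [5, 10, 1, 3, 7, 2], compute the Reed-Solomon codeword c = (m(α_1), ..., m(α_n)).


c = [2, 8, 3, 1, 6, 3]

Message polynomial: m(x) = 1 + 3·x + 10·x^2 (mod 11).
For each evaluation point α_i, compute m(α_i) mod 11:
  α_1 = 5: Horner steps 10 → 9 → 2, so m(5) = 2.
  α_2 = 10: Horner steps 10 → 4 → 8, so m(10) = 8.
  α_3 = 1: Horner steps 10 → 2 → 3, so m(1) = 3.
  α_4 = 3: Horner steps 10 → 0 → 1, so m(3) = 1.
  α_5 = 7: Horner steps 10 → 7 → 6, so m(7) = 6.
  α_6 = 2: Horner steps 10 → 1 → 3, so m(2) = 3.
Codeword c = [2, 8, 3, 1, 6, 3] ∈ F_11^6.


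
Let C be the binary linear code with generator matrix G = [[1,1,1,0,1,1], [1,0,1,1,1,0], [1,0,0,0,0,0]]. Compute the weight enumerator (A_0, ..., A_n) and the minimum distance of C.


Weight distribution: A_0 = 1, A_1 = 1, A_3 = 2, A_4 = 3, A_5 = 1. Minimum distance d = 1.

Enumerate all 2^3 = 8 messages m ∈ F_2^3.
For each, compute codeword c = mG in F_2^6, then tally its weight.
  m = 000 → c = 000000, weight = 0.
  m = 100 → c = 111011, weight = 5.
  m = 010 → c = 101110, weight = 4.
  m = 110 → c = 010101, weight = 3.
  m = 001 → c = 100000, weight = 1.
  m = 101 → c = 011011, weight = 4.
  m = 011 → c = 001110, weight = 3.
  m = 111 → c = 110101, weight = 4.
Tally weights:
  weight 0: 1 codewords.
  weight 1: 1 codewords.
  weight 3: 2 codewords.
  weight 4: 3 codewords.
  weight 5: 1 codewords.
Minimum distance d = smallest w > 0 with A_w > 0 = 1.
Sanity: Σ A_w = 8 = 2^3 = 8 ✓.


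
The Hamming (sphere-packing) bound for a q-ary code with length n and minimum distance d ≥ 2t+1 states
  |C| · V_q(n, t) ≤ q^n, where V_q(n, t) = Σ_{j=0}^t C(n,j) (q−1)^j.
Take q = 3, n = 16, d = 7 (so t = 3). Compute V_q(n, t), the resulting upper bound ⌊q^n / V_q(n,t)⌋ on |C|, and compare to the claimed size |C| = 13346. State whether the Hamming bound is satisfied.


V_q(n, t) = 4993, q^n = 43046721, Hamming bound = 8621, |C| = 13346 > bound (violated).

Step 1: Compute V_q(n, t) = Σ_{j=0}^3 C(n, j) (q−1)^j.
  j = 0: C(16,0)·(2)^0 = 1·1 = 1.
  j = 1: C(16,1)·(2)^1 = 16·2 = 32.
  j = 2: C(16,2)·(2)^2 = 120·4 = 480.
  j = 3: C(16,3)·(2)^3 = 560·8 = 4480.
  V_q(n, t) = 1 + 32 + 480 + 4480 = 4993.
Step 2: q^n = 3^16 = 43046721.
Step 3: Hamming bound ⌊q^n / V_q(n,t)⌋ = ⌊43046721/4993⌋ = 8621.
Step 4: Compare |C| = 13346 to 8621: violated.
The claimed |C| lies above the Hamming bound, so no 3-ary code of length 16 with d ≥ 7 can have 13346 codewords.


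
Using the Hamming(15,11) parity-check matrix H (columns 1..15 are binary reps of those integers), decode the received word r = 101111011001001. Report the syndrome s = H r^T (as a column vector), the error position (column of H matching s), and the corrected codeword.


s = (0, 1, 1, 1)^T, error position = 7, corrected codeword c = 101111111001001

Compute s = H r^T mod 2 one row at a time:
  s_1 = 1 + 1 + 0 + 0 + 1 + 0 + 0 + 1 = 4 ≡ 0 (mod 2).
  s_2 = 1 + 1 + 1 + 0 + 1 + 0 + 0 + 1 = 5 ≡ 1 (mod 2).
  s_3 = 0 + 1 + 1 + 0 + 0 + 0 + 0 + 1 = 3 ≡ 1 (mod 2).
  s_4 = 1 + 1 + 1 + 0 + 1 + 0 + 0 + 1 = 5 ≡ 1 (mod 2).
s = (0, 1, 1, 1)^T — this equals column 7 of H (binary 0111), so error is at position 7.
Correct: flip bit 7 of r = 101111011001001 to get c = 101111111001001.


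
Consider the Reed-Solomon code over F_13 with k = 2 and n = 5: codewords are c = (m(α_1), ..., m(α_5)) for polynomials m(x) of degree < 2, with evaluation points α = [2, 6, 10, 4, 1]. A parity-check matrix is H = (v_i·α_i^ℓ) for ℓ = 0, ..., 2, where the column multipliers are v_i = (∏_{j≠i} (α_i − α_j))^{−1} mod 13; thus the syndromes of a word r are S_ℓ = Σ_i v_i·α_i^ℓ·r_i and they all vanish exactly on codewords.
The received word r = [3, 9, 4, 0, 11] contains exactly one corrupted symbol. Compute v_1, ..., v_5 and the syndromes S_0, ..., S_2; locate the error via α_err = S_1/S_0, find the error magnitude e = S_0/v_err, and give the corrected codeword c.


S = (10, 8, 9), error at position 2, error magnitude e = 12, c = [3, 10, 4, 0, 11].

Step 1: column multipliers v_i = (∏_{j≠i}(α_i − α_j))^{−1} mod 13.
  i = 1 (α = 2): (2−6)(2−10)(2−4)(2−1) = (−4)·(−8)·(−2)·1 = −64 ≡ 1, so v_1 = 1^{−1} = 1 (mod 13).
  i = 2 (α = 6): (6−2)(6−10)(6−4)(6−1) = 4·(−4)·2·5 = −160 ≡ 9, so v_2 = 9^{−1} = 3 (mod 13).
  i = 3 (α = 10): (10−2)(10−6)(10−4)(10−1) = 8·4·6·9 = 1728 ≡ 12, so v_3 = 12^{−1} = 12 (mod 13).
  i = 4 (α = 4): (4−2)(4−6)(4−10)(4−1) = 2·(−2)·(−6)·3 = 72 ≡ 7, so v_4 = 7^{−1} = 2 (mod 13).
  i = 5 (α = 1): (1−2)(1−6)(1−10)(1−4) = (−1)·(−5)·(−9)·(−3) = 135 ≡ 5, so v_5 = 5^{−1} = 8 (mod 13).
  v = [1, 3, 12, 2, 8].
Step 2: syndromes of r = [3, 9, 4, 0, 11] (all sums mod 13).
  S_0 = Σ v_i r_i = 1·3 + 3·9 + 12·4 + 2·0 + 8·11 = 166 ≡ 10.
  S_1 = Σ v_i α_i r_i = 1·2·3 + 3·6·9 + 12·10·4 + 2·4·0 + 8·1·11 = 736 ≡ 8.
  α_i^2 mod 13 = [4, 10, 9, 3, 1].
  S_2 = Σ v_i α_i^2 r_i = 1·4·3 + 3·10·9 + 12·9·4 + 2·3·0 + 8·1·11 = 802 ≡ 9.
  S = (10, 8, 9) ≠ 0, so r is not a codeword (an error is present).
Step 3: locate the error. For a single error e at position i, S_ℓ = v_i·e·α_i^ℓ, so α_err = S_1/S_0.
  S_0^{−1} = 10^{−1} = 4 (mod 13), so α_err = 8·4 = 32 ≡ 6 = α_2. Error position i = 2.
  Consistency check: S_2/S_1 = 9·5 = 45 ≡ 6 = α_err ✓ (single-error assumption holds).
Step 4: error magnitude e = S_0/v_2 = S_0·∏_{j≠2}(α_2 − α_j) = 10·9 = 90 ≡ 12 (mod 13).
Step 5: correct position 2: c_2 = r_2 − e = 9 − 12 ≡ 10 (mod 13). Hence c = [3, 10, 4, 0, 11].
  Check: interpolating c through the α_i gives m(x) = 6 + 5·x (degree < 2) with m(α_i) = c_i for every i, so c is indeed a codeword.


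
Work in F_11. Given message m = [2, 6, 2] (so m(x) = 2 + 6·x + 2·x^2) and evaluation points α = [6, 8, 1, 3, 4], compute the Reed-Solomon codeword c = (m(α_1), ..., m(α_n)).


c = [0, 2, 10, 5, 3]

Message polynomial: m(x) = 2 + 6·x + 2·x^2 (mod 11).
For each evaluation point α_i, compute m(α_i) mod 11:
  α_1 = 6: Horner steps 2 → 7 → 0, so m(6) = 0.
  α_2 = 8: Horner steps 2 → 0 → 2, so m(8) = 2.
  α_3 = 1: Horner steps 2 → 8 → 10, so m(1) = 10.
  α_4 = 3: Horner steps 2 → 1 → 5, so m(3) = 5.
  α_5 = 4: Horner steps 2 → 3 → 3, so m(4) = 3.
Codeword c = [0, 2, 10, 5, 3] ∈ F_11^5.


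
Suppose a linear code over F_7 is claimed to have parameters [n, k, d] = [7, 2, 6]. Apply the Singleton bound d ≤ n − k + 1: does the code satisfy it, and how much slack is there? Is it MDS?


Singleton RHS = n − k + 1 = 6, slack = 0, bound satisfied, MDS.

Singleton bound: d ≤ n − k + 1.
Here n = 7, k = 2, so n − k + 1 = 6.
Given d = 6, check d ≤ 6: YES.
Slack = (n − k + 1) − d = 0.
The code is MDS (slack = 0).
Description: the claimed parameters are [7, 2, 6]_7; such a code would be MDS (meets Singleton bound).


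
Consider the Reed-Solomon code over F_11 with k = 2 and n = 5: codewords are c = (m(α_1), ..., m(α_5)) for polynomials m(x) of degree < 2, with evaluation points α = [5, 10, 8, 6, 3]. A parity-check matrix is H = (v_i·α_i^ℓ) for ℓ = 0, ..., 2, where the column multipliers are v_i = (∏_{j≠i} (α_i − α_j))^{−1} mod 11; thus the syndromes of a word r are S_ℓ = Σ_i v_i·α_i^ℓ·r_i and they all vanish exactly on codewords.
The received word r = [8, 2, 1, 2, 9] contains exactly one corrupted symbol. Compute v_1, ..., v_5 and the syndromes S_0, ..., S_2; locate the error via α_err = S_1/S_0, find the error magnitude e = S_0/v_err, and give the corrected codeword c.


S = (7, 4, 7), error at position 2, error magnitude e = 2, c = [8, 0, 1, 2, 9].

Step 1: column multipliers v_i = (∏_{j≠i}(α_i − α_j))^{−1} mod 11.
  i = 1 (α = 5): (5−10)(5−8)(5−6)(5−3) = (−5)·(−3)·(−1)·2 = −30 ≡ 3, so v_1 = 3^{−1} = 4 (mod 11).
  i = 2 (α = 10): (10−5)(10−8)(10−6)(10−3) = 5·2·4·7 = 280 ≡ 5, so v_2 = 5^{−1} = 9 (mod 11).
  i = 3 (α = 8): (8−5)(8−10)(8−6)(8−3) = 3·(−2)·2·5 = −60 ≡ 6, so v_3 = 6^{−1} = 2 (mod 11).
  i = 4 (α = 6): (6−5)(6−10)(6−8)(6−3) = 1·(−4)·(−2)·3 = 24 ≡ 2, so v_4 = 2^{−1} = 6 (mod 11).
  i = 5 (α = 3): (3−5)(3−10)(3−8)(3−6) = (−2)·(−7)·(−5)·(−3) = 210 ≡ 1, so v_5 = 1^{−1} = 1 (mod 11).
  v = [4, 9, 2, 6, 1].
Step 2: syndromes of r = [8, 2, 1, 2, 9] (all sums mod 11).
  S_0 = Σ v_i r_i = 4·8 + 9·2 + 2·1 + 6·2 + 1·9 = 73 ≡ 7.
  S_1 = Σ v_i α_i r_i = 4·5·8 + 9·10·2 + 2·8·1 + 6·6·2 + 1·3·9 = 455 ≡ 4.
  α_i^2 mod 11 = [3, 1, 9, 3, 9].
  S_2 = Σ v_i α_i^2 r_i = 4·3·8 + 9·1·2 + 2·9·1 + 6·3·2 + 1·9·9 = 249 ≡ 7.
  S = (7, 4, 7) ≠ 0, so r is not a codeword (an error is present).
Step 3: locate the error. For a single error e at position i, S_ℓ = v_i·e·α_i^ℓ, so α_err = S_1/S_0.
  S_0^{−1} = 7^{−1} = 8 (mod 11), so α_err = 4·8 = 32 ≡ 10 = α_2. Error position i = 2.
  Consistency check: S_2/S_1 = 7·3 = 21 ≡ 10 = α_err ✓ (single-error assumption holds).
Step 4: error magnitude e = S_0/v_2 = S_0·∏_{j≠2}(α_2 − α_j) = 7·5 = 35 ≡ 2 (mod 11).
Step 5: correct position 2: c_2 = r_2 − e = 2 − 2 ≡ 0 (mod 11). Hence c = [8, 0, 1, 2, 9].
  Check: interpolating c through the α_i gives m(x) = 5 + 5·x (degree < 2) with m(α_i) = c_i for every i, so c is indeed a codeword.


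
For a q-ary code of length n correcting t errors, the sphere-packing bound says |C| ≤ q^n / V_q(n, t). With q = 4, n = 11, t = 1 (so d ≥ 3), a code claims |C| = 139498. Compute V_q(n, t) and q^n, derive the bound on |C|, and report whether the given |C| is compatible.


V_q(n, t) = 34, q^n = 4194304, Hamming bound = 123361, |C| = 139498 > bound (violated).

Step 1: Compute V_q(n, t) = Σ_{j=0}^1 C(n, j) (q−1)^j.
  j = 0: C(11,0)·(3)^0 = 1·1 = 1.
  j = 1: C(11,1)·(3)^1 = 11·3 = 33.
  V_q(n, t) = 1 + 33 = 34.
Step 2: q^n = 4^11 = 4194304.
Step 3: Hamming bound ⌊q^n / V_q(n,t)⌋ = ⌊4194304/34⌋ = 123361.
Step 4: Compare |C| = 139498 to 123361: violated.
The claimed |C| lies above the Hamming bound, so no 4-ary code of length 11 with d ≥ 3 can have 139498 codewords.


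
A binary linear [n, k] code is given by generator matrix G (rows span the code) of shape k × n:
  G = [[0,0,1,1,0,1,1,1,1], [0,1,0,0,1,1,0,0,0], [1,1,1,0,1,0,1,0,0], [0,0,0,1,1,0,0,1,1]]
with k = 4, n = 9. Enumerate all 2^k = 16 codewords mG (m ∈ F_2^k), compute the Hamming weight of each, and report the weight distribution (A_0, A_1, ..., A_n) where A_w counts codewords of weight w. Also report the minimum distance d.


Weight distribution: A_0 = 1, A_2 = 1, A_3 = 3, A_4 = 4, A_5 = 2, A_6 = 1, A_7 = 3, A_8 = 1. Minimum distance d = 2.

Enumerate all 2^4 = 16 messages m ∈ F_2^4.
For each, compute codeword c = mG in F_2^9, then tally its weight.
  m = 0000 → c = 000000000, weight = 0.
  m = 1000 → c = 001101111, weight = 6.
  m = 0100 → c = 010011000, weight = 3.
  m = 1100 → c = 011110111, weight = 7.
  m = 0010 → c = 111010100, weight = 5.
  m = 1010 → c = 110111011, weight = 7.
  m = 0110 → c = 101001100, weight = 4.
  m = 1110 → c = 100100011, weight = 4.
  m = 0001 → c = 000110011, weight = 4.
  m = 1001 → c = 001011100, weight = 4.
  m = 0101 → c = 010101011, weight = 5.
  m = 1101 → c = 011000100, weight = 3.
  m = 0011 → c = 111100111, weight = 7.
  m = 1011 → c = 110001000, weight = 3.
  m = 0111 → c = 101111111, weight = 8.
  m = 1111 → c = 100010000, weight = 2.
Tally weights:
  weight 0: 1 codewords.
  weight 2: 1 codewords.
  weight 3: 3 codewords.
  weight 4: 4 codewords.
  weight 5: 2 codewords.
  weight 6: 1 codewords.
  weight 7: 3 codewords.
  weight 8: 1 codewords.
Minimum distance d = smallest w > 0 with A_w > 0 = 2.
Sanity: Σ A_w = 16 = 2^4 = 16 ✓.


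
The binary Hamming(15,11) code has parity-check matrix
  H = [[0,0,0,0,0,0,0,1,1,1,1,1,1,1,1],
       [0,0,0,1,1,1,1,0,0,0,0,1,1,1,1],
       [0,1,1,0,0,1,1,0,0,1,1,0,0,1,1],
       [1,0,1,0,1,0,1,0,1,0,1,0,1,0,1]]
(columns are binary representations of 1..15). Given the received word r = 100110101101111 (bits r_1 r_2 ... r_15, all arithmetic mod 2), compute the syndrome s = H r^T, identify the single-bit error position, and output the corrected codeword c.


s = (0, 1, 0, 0)^T, error position = 4, corrected codeword c = 100010101101111

Compute s = H r^T mod 2 one row at a time:
  s_1 = 0 + 1 + 1 + 0 + 1 + 1 + 1 + 1 = 6 ≡ 0 (mod 2).
  s_2 = 1 + 1 + 0 + 1 + 1 + 1 + 1 + 1 = 7 ≡ 1 (mod 2).
  s_3 = 0 + 0 + 0 + 1 + 1 + 0 + 1 + 1 = 4 ≡ 0 (mod 2).
  s_4 = 1 + 0 + 1 + 1 + 1 + 0 + 1 + 1 = 6 ≡ 0 (mod 2).
s = (0, 1, 0, 0)^T — this equals column 4 of H (binary 0100), so error is at position 4.
Correct: flip bit 4 of r = 100110101101111 to get c = 100010101101111.


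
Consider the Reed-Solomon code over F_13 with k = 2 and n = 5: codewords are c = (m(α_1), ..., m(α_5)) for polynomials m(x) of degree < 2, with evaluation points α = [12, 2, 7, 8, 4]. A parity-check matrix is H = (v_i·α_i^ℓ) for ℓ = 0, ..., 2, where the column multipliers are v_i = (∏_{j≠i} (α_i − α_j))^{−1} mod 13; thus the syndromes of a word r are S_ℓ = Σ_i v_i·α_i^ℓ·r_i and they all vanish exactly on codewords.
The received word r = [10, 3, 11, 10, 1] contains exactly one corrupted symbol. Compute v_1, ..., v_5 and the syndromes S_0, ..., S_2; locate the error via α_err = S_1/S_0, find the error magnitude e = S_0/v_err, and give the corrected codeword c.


S = (4, 9, 4), error at position 1, error magnitude e = 4, c = [6, 3, 11, 10, 1].

Step 1: column multipliers v_i = (∏_{j≠i}(α_i − α_j))^{−1} mod 13.
  i = 1 (α = 12): (12−2)(12−7)(12−8)(12−4) = 10·5·4·8 = 1600 ≡ 1, so v_1 = 1^{−1} = 1 (mod 13).
  i = 2 (α = 2): (2−12)(2−7)(2−8)(2−4) = (−10)·(−5)·(−6)·(−2) = 600 ≡ 2, so v_2 = 2^{−1} = 7 (mod 13).
  i = 3 (α = 7): (7−12)(7−2)(7−8)(7−4) = (−5)·5·(−1)·3 = 75 ≡ 10, so v_3 = 10^{−1} = 4 (mod 13).
  i = 4 (α = 8): (8−12)(8−2)(8−7)(8−4) = (−4)·6·1·4 = −96 ≡ 8, so v_4 = 8^{−1} = 5 (mod 13).
  i = 5 (α = 4): (4−12)(4−2)(4−7)(4−8) = (−8)·2·(−3)·(−4) = −192 ≡ 3, so v_5 = 3^{−1} = 9 (mod 13).
  v = [1, 7, 4, 5, 9].
Step 2: syndromes of r = [10, 3, 11, 10, 1] (all sums mod 13).
  S_0 = Σ v_i r_i = 1·10 + 7·3 + 4·11 + 5·10 + 9·1 = 134 ≡ 4.
  S_1 = Σ v_i α_i r_i = 1·12·10 + 7·2·3 + 4·7·11 + 5·8·10 + 9·4·1 = 906 ≡ 9.
  α_i^2 mod 13 = [1, 4, 10, 12, 3].
  S_2 = Σ v_i α_i^2 r_i = 1·1·10 + 7·4·3 + 4·10·11 + 5·12·10 + 9·3·1 = 1161 ≡ 4.
  S = (4, 9, 4) ≠ 0, so r is not a codeword (an error is present).
Step 3: locate the error. For a single error e at position i, S_ℓ = v_i·e·α_i^ℓ, so α_err = S_1/S_0.
  S_0^{−1} = 4^{−1} = 10 (mod 13), so α_err = 9·10 = 90 ≡ 12 = α_1. Error position i = 1.
  Consistency check: S_2/S_1 = 4·3 = 12 ≡ 12 = α_err ✓ (single-error assumption holds).
Step 4: error magnitude e = S_0/v_1 = S_0·∏_{j≠1}(α_1 − α_j) = 4·1 = 4 ≡ 4 (mod 13).
Step 5: correct position 1: c_1 = r_1 − e = 10 − 4 ≡ 6 (mod 13). Hence c = [6, 3, 11, 10, 1].
  Check: interpolating c through the α_i gives m(x) = 5 + 12·x (degree < 2) with m(α_i) = c_i for every i, so c is indeed a codeword.


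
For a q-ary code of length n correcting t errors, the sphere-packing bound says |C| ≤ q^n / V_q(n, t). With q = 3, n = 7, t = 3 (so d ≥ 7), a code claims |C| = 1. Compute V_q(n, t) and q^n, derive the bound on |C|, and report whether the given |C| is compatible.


V_q(n, t) = 379, q^n = 2187, Hamming bound = 5, |C| = 1 ≤ bound (satisfied).

Step 1: Compute V_q(n, t) = Σ_{j=0}^3 C(n, j) (q−1)^j.
  j = 0: C(7,0)·(2)^0 = 1·1 = 1.
  j = 1: C(7,1)·(2)^1 = 7·2 = 14.
  j = 2: C(7,2)·(2)^2 = 21·4 = 84.
  j = 3: C(7,3)·(2)^3 = 35·8 = 280.
  V_q(n, t) = 1 + 14 + 84 + 280 = 379.
Step 2: q^n = 3^7 = 2187.
Step 3: Hamming bound ⌊q^n / V_q(n,t)⌋ = ⌊2187/379⌋ = 5.
Step 4: Compare |C| = 1 to 5: satisfied.
The claimed |C| lies below the Hamming bound.


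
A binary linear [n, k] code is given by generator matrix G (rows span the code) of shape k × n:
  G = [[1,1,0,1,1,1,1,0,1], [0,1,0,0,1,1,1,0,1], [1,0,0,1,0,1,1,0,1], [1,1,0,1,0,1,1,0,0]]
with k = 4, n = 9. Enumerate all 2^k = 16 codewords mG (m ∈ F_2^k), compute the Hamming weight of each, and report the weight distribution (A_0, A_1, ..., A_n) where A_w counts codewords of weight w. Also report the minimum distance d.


Weight distribution: A_0 = 1, A_2 = 4, A_3 = 3, A_4 = 3, A_5 = 4, A_7 = 1. Minimum distance d = 2.

Enumerate all 2^4 = 16 messages m ∈ F_2^4.
For each, compute codeword c = mG in F_2^9, then tally its weight.
  m = 0000 → c = 000000000, weight = 0.
  m = 1000 → c = 110111101, weight = 7.
  m = 0100 → c = 010011101, weight = 5.
  m = 1100 → c = 100100000, weight = 2.
  m = 0010 → c = 100101101, weight = 5.
  m = 1010 → c = 010010000, weight = 2.
  m = 0110 → c = 110110000, weight = 4.
  m = 1110 → c = 000001101, weight = 3.
  m = 0001 → c = 110101100, weight = 5.
  m = 1001 → c = 000010001, weight = 2.
  m = 0101 → c = 100110001, weight = 4.
  m = 1101 → c = 010001100, weight = 3.
  m = 0011 → c = 010000001, weight = 2.
  m = 1011 → c = 100111100, weight = 5.
  m = 0111 → c = 000011100, weight = 3.
  m = 1111 → c = 110100001, weight = 4.
Tally weights:
  weight 0: 1 codewords.
  weight 2: 4 codewords.
  weight 3: 3 codewords.
  weight 4: 3 codewords.
  weight 5: 4 codewords.
  weight 7: 1 codewords.
Minimum distance d = smallest w > 0 with A_w > 0 = 2.
Sanity: Σ A_w = 16 = 2^4 = 16 ✓.


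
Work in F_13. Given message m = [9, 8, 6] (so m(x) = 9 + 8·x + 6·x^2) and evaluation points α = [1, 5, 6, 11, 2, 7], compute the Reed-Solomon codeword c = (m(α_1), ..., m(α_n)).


c = [10, 4, 0, 4, 10, 8]

Message polynomial: m(x) = 9 + 8·x + 6·x^2 (mod 13).
For each evaluation point α_i, compute m(α_i) mod 13:
  α_1 = 1: Horner steps 6 → 1 → 10, so m(1) = 10.
  α_2 = 5: Horner steps 6 → 12 → 4, so m(5) = 4.
  α_3 = 6: Horner steps 6 → 5 → 0, so m(6) = 0.
  α_4 = 11: Horner steps 6 → 9 → 4, so m(11) = 4.
  α_5 = 2: Horner steps 6 → 7 → 10, so m(2) = 10.
  α_6 = 7: Horner steps 6 → 11 → 8, so m(7) = 8.
Codeword c = [10, 4, 0, 4, 10, 8] ∈ F_13^6.


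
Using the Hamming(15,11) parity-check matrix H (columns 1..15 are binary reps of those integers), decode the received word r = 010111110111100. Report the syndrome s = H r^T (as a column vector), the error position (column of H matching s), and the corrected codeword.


s = (1, 0, 1, 0)^T, error position = 10, corrected codeword c = 010111110011100

Compute s = H r^T mod 2 one row at a time:
  s_1 = 1 + 0 + 1 + 1 + 1 + 1 + 0 + 0 = 5 ≡ 1 (mod 2).
  s_2 = 1 + 1 + 1 + 1 + 1 + 1 + 0 + 0 = 6 ≡ 0 (mod 2).
  s_3 = 1 + 0 + 1 + 1 + 1 + 1 + 0 + 0 = 5 ≡ 1 (mod 2).
  s_4 = 0 + 0 + 1 + 1 + 0 + 1 + 1 + 0 = 4 ≡ 0 (mod 2).
s = (1, 0, 1, 0)^T — this equals column 10 of H (binary 1010), so error is at position 10.
Correct: flip bit 10 of r = 010111110111100 to get c = 010111110011100.


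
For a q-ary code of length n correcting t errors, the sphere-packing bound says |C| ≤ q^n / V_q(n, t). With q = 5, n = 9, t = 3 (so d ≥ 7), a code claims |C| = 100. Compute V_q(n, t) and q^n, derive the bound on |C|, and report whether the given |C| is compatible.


V_q(n, t) = 5989, q^n = 1953125, Hamming bound = 326, |C| = 100 ≤ bound (satisfied).

Step 1: Compute V_q(n, t) = Σ_{j=0}^3 C(n, j) (q−1)^j.
  j = 0: C(9,0)·(4)^0 = 1·1 = 1.
  j = 1: C(9,1)·(4)^1 = 9·4 = 36.
  j = 2: C(9,2)·(4)^2 = 36·16 = 576.
  j = 3: C(9,3)·(4)^3 = 84·64 = 5376.
  V_q(n, t) = 1 + 36 + 576 + 5376 = 5989.
Step 2: q^n = 5^9 = 1953125.
Step 3: Hamming bound ⌊q^n / V_q(n,t)⌋ = ⌊1953125/5989⌋ = 326.
Step 4: Compare |C| = 100 to 326: satisfied.
The claimed |C| lies below the Hamming bound.
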